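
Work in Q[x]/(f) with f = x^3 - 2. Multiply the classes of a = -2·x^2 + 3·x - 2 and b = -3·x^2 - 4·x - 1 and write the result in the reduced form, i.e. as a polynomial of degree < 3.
First multiply in Q[x] without reducing: a · b = 6·x^4 - x^3 - 4·x^2 + 5·x + 2. Now divide by f(x) = x^3 - 2, eliminating the leading term at each step:
  leading term 6·x^4: subtract (6·x)·f(x) = 6·x^4 - 12·x, leaving -x^3 - 4·x^2 + 17·x + 2
  leading term -x^3: subtract (-1)·f(x) = 2 - x^3, leaving -4·x^2 + 17·x
The degree is now < 3, so this is the remainder. Hence a · b ≡ -4·x^2 + 17·x in Q[x]/(f).

Final answer: a · b ≡ -4·x^2 + 17·x (mod f(x))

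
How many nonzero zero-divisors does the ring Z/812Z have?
In Z/812Z each nonzero element is either a unit (gcd with 812 is 1) or a zero-divisor (gcd > 1). The number of units is φ(812): factorise 812 = 2^2 · 7 · 29, so φ(812) = (2^2 − 2^1) · (7 − 1) · (29 − 1) = 2 · 6 · 28 = 336. The nonzero elements number 812 − 1 = 811. Hence the nonzero zero-divisors number 811 − 336 = 475.

Final answer: Z/812Z has 475 nonzero zero-divisors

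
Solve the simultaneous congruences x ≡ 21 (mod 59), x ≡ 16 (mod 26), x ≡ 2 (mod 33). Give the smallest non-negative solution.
x ≡ 44684 (mod 50622); the representative in [0, 50622) is 44684

The moduli 59, 26, 33 are pairwise coprime, so by the CRT there is a unique solution mod 59·26·33 = 50622.
Solve by successive substitution. Start with x ≡ 21 (mod 59).
  Combine with x ≡ 16 (mod 26): write x = 21 + 59·t and require 21 + 59·t ≡ 16 (mod 26), i.e. 59·t ≡ 16 − 21 ≡ 21 (mod 26). Since 59^(−1) ≡ 15 (mod 26) (59 ≡ 7 (mod 26)), t ≡ 15·21 ≡ 3 (mod 26). So x ≡ 21 + 59·3 = 198 (mod 1534).
  Combine with x ≡ 2 (mod 33): write x = 198 + 1534·t and require 198 + 1534·t ≡ 2 (mod 33), i.e. 1534·t ≡ 2 − 198 ≡ 2 (mod 33). Since 1534^(−1) ≡ 31 (mod 33) (1534 ≡ 16 (mod 33)), t ≡ 31·2 ≡ 29 (mod 33). So x ≡ 198 + 1534·29 = 44684 (mod 50622).
Unique solution in [0, 50622): x = 44684.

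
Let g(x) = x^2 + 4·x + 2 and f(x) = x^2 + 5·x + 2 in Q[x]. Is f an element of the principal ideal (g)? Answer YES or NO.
In Q[x] the ideal (g) consists of all multiples of g, so f ∈ (g) iff g | f, i.e. iff the remainder of f on division by g is 0. Divide f by g (g is monic, so eliminate the leading term of the running remainder at each step):
  leading term x^2: subtract (1)·g(x) = x^2 + 4·x + 2, leaving x
The remainder r(x) = x ≠ 0 (and deg r < deg g), so g ∤ f, i.e. f ∉ (g).

Final answer: NO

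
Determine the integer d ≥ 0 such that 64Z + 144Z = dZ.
(64, 144) = (16); d = 16

In the PID Z, (a, b) is generated by gcd(a, b). Compute gcd(144, 64) with the extended Euclidean algorithm, tracking rows (r, s, t) with s·144 + t·64 = r:
  row A: (144, 1, 0)   [1·144 + 0·64 = 144]
  row B: (64, 0, 1)   [0·144 + 1·64 = 64]
  144 = 2·64 + 16   → row C = row A − 2·row B = (16, 1, −2)   [check: 1·144 − 2·64 = 16]
  64 = 4·16 + 0   → remainder 0, stop. gcd = 16 (last nonzero row C).
So gcd(64, 144) = 16, with Bézout identity 1·144 − 2·64 = 16. Containment (⊇): the Bézout identity exhibits 16 as an element of (64, 144), giving (16) ⊆ (64, 144). Containment (⊆): since 16 | 64 and 16 | 144 (64 = 16·4, 144 = 16·9), every Z-linear combination of 64 and 144 is divisible by 16, so (64, 144) ⊆ (16). Therefore (64, 144) = (16), d = 16.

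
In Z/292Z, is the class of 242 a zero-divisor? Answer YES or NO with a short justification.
gcd(242, 292) = 2 > 1, so 242 is not a unit in Z/292Z. In Z/nZ every nonzero non-unit is a zero-divisor: explicitly, take b = 292/gcd = 146 ≠ 0 (mod 292); then 242·146 = 35332 = 121·292, i.e. 242·146 ≡ 0 (mod 292). So 242 is a zero-divisor.

Final answer: YES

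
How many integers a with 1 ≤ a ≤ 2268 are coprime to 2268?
648

The number of a ∈ {1, ..., 2268} with gcd(a, 2268) = 1 is by definition Euler's totient φ(2268). φ is multiplicative, with φ(p^e) = p^e − p^(e−1). Factorise 2268 = 2^2 · 3^4 · 7. Then
  φ(2268) = (2^2 − 2^1) · (3^4 − 3^3) · (7 − 1) = 2 · 54 · 6 = 648.
So there are 648 such integers.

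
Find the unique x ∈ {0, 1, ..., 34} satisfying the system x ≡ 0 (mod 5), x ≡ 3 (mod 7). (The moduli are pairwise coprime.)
The moduli 5, 7 are pairwise coprime, so by the CRT there is a unique solution mod 5·7 = 35.
Solve by successive substitution. Start with x ≡ 0 (mod 5).
  Combine with x ≡ 3 (mod 7): write x = 5·t and require 5·t ≡ 3 (mod 7). Since 5^(−1) ≡ 3 (mod 7), t ≡ 3·3 ≡ 2 (mod 7). So x ≡ 5·2 = 10 (mod 35).
Unique solution in [0, 35): x = 10.

Final answer: x ≡ 10 (mod 35); the representative in [0, 35) is 10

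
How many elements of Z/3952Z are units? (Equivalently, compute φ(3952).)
Z/3952Z has φ(3952) = 1728 units

An element a ∈ Z/3952Z is a unit iff gcd(a, 3952) = 1, so the number of units is φ(3952). φ is multiplicative, with φ(p^e) = p^e − p^(e−1). Factorise 3952 = 2^4 · 13 · 19. Then
  φ(3952) = (2^4 − 2^3) · (13 − 1) · (19 − 1) = 8 · 12 · 18 = 1728.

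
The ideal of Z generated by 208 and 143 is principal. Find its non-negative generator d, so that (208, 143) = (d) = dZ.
(208, 143) = (13); d = 13

In the PID Z, (a, b) is generated by gcd(a, b). Compute gcd(208, 143) with the extended Euclidean algorithm, tracking rows (r, s, t) with s·208 + t·143 = r:
  row A: (208, 1, 0)   [1·208 + 0·143 = 208]
  row B: (143, 0, 1)   [0·208 + 1·143 = 143]
  208 = 1·143 + 65   → row C = row A − 1·row B = (65, 1, −1)   [check: 1·208 − 1·143 = 65]
  143 = 2·65 + 13   → row D = row B − 2·row C = (13, −2, 3)   [check: −2·208 + 3·143 = 13]
  65 = 5·13 + 0   → remainder 0, stop. gcd = 13 (last nonzero row D).
So gcd(208, 143) = 13, with Bézout identity −2·208 + 3·143 = 13. Containment (⊇): the Bézout identity exhibits 13 as an element of (208, 143), giving (13) ⊆ (208, 143). Containment (⊆): since 13 | 208 and 13 | 143 (208 = 13·16, 143 = 13·11), every Z-linear combination of 208 and 143 is divisible by 13, so (208, 143) ⊆ (13). Therefore (208, 143) = (13), d = 13.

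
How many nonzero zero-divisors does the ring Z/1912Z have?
In Z/1912Z each nonzero element is either a unit (gcd with 1912 is 1) or a zero-divisor (gcd > 1). The number of units is φ(1912): factorise 1912 = 2^3 · 239, so φ(1912) = (2^3 − 2^2) · (239 − 1) = 4 · 238 = 952. The nonzero elements number 1912 − 1 = 1911. Hence the nonzero zero-divisors number 1911 − 952 = 959.

Final answer: Z/1912Z has 959 nonzero zero-divisors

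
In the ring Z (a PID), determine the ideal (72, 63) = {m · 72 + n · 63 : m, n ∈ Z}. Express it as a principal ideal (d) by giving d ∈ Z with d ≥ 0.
In the PID Z, (a, b) is generated by gcd(a, b). Compute gcd(72, 63) with the extended Euclidean algorithm, tracking rows (r, s, t) with s·72 + t·63 = r:
  row A: (72, 1, 0)   [1·72 + 0·63 = 72]
  row B: (63, 0, 1)   [0·72 + 1·63 = 63]
  72 = 1·63 + 9   → row C = row A − 1·row B = (9, 1, −1)   [check: 1·72 − 1·63 = 9]
  63 = 7·9 + 0   → remainder 0, stop. gcd = 9 (last nonzero row C).
So gcd(72, 63) = 9, with Bézout identity 1·72 − 1·63 = 9. Containment (⊇): the Bézout identity exhibits 9 as an element of (72, 63), giving (9) ⊆ (72, 63). Containment (⊆): since 9 | 72 and 9 | 63 (72 = 9·8, 63 = 9·7), every Z-linear combination of 72 and 63 is divisible by 9, so (72, 63) ⊆ (9). Therefore (72, 63) = (9), d = 9.

Final answer: (72, 63) = (9); d = 9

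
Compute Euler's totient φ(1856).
φ(1856) = 896

φ is multiplicative, with φ(p^e) = p^e − p^(e−1). Factorise 1856 = 2^6 · 29. Then
  φ(1856) = (2^6 − 2^5) · (29 − 1) = 32 · 28 = 896.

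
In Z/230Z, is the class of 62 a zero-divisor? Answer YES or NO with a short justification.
gcd(62, 230) = 2 > 1, so 62 is not a unit in Z/230Z. In Z/nZ every nonzero non-unit is a zero-divisor: explicitly, take b = 230/gcd = 115 ≠ 0 (mod 230); then 62·115 = 7130 = 31·230, i.e. 62·115 ≡ 0 (mod 230). So 62 is a zero-divisor.

Final answer: YES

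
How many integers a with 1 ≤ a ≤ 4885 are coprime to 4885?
The number of a ∈ {1, ..., 4885} with gcd(a, 4885) = 1 is by definition Euler's totient φ(4885). φ is multiplicative, with φ(p^e) = p^e − p^(e−1). Factorise 4885 = 5 · 977. Then
  φ(4885) = (5 − 1) · (977 − 1) = 4 · 976 = 3904.
So there are 3904 such integers.

Final answer: 3904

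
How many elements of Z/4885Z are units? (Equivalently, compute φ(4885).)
Z/4885Z has φ(4885) = 3904 units

An element a ∈ Z/4885Z is a unit iff gcd(a, 4885) = 1, so the number of units is φ(4885). φ is multiplicative, with φ(p^e) = p^e − p^(e−1). Factorise 4885 = 5 · 977. Then
  φ(4885) = (5 − 1) · (977 − 1) = 4 · 976 = 3904.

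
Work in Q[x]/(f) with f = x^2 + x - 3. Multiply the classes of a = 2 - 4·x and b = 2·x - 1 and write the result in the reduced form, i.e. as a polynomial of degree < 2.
a · b ≡ 16·x - 26 (mod f(x))

First multiply in Q[x] without reducing: a · b = -8·x^2 + 8·x - 2. Now divide by f(x) = x^2 + x - 3, eliminating the leading term at each step:
  leading term -8·x^2: subtract (-8)·f(x) = -8·x^2 - 8·x + 24, leaving 16·x - 26
The degree is now < 2, so this is the remainder. Hence a · b ≡ 16·x - 26 in Q[x]/(f).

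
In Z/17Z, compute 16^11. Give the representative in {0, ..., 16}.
Use repeated squaring. Binary(11) = 1011. Walk through the bits of the exponent 11 left-to-right: at each bit after the leading one, square the running value, then multiply by 16 if the bit is 1 (always reducing mod 17):
  bit 1 = 1 (leading): start with 16.
  bit 2 = 0: square 16^2 = 256 ≡ 1 (mod 17).
  bit 3 = 1: square 1^2 = 1; bit is 1, so multiply 1·16 = 16 (mod 17).
  bit 4 = 1: square 16^2 = 256 ≡ 1; bit is 1, so multiply 1·16 = 16 (mod 17).
Final value: 16^11 ≡ 16 (mod 17).

Final answer: 16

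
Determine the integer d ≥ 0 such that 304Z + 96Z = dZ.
(304, 96) = (16); d = 16

In the PID Z, (a, b) is generated by gcd(a, b). Compute gcd(304, 96) with the extended Euclidean algorithm, tracking rows (r, s, t) with s·304 + t·96 = r:
  row A: (304, 1, 0)   [1·304 + 0·96 = 304]
  row B: (96, 0, 1)   [0·304 + 1·96 = 96]
  304 = 3·96 + 16   → row C = row A − 3·row B = (16, 1, −3)   [check: 1·304 − 3·96 = 16]
  96 = 6·16 + 0   → remainder 0, stop. gcd = 16 (last nonzero row C).
So gcd(304, 96) = 16, with Bézout identity 1·304 − 3·96 = 16. Containment (⊇): the Bézout identity exhibits 16 as an element of (304, 96), giving (16) ⊆ (304, 96). Containment (⊆): since 16 | 304 and 16 | 96 (304 = 16·19, 96 = 16·6), every Z-linear combination of 304 and 96 is divisible by 16, so (304, 96) ⊆ (16). Therefore (304, 96) = (16), d = 16.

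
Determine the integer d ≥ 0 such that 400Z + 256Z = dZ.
(400, 256) = (16); d = 16

In the PID Z, (a, b) is generated by gcd(a, b). Compute gcd(400, 256) with the extended Euclidean algorithm, tracking rows (r, s, t) with s·400 + t·256 = r:
  row A: (400, 1, 0)   [1·400 + 0·256 = 400]
  row B: (256, 0, 1)   [0·400 + 1·256 = 256]
  400 = 1·256 + 144   → row C = row A − 1·row B = (144, 1, −1)   [check: 1·400 − 1·256 = 144]
  256 = 1·144 + 112   → row D = row B − 1·row C = (112, −1, 2)   [check: −1·400 + 2·256 = 112]
  144 = 1·112 + 32   → row E = row C − 1·row D = (32, 2, −3)   [check: 2·400 − 3·256 = 32]
  112 = 3·32 + 16   → row F = row D − 3·row E = (16, −7, 11)   [check: −7·400 + 11·256 = 16]
  32 = 2·16 + 0   → remainder 0, stop. gcd = 16 (last nonzero row F).
So gcd(400, 256) = 16, with Bézout identity −7·400 + 11·256 = 16. Containment (⊇): the Bézout identity exhibits 16 as an element of (400, 256), giving (16) ⊆ (400, 256). Containment (⊆): since 16 | 400 and 16 | 256 (400 = 16·25, 256 = 16·16), every Z-linear combination of 400 and 256 is divisible by 16, so (400, 256) ⊆ (16). Therefore (400, 256) = (16), d = 16.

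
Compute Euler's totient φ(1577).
φ is multiplicative, with φ(p^e) = p^e − p^(e−1). Factorise 1577 = 19 · 83. Then
  φ(1577) = (19 − 1) · (83 − 1) = 18 · 82 = 1476.

Final answer: φ(1577) = 1476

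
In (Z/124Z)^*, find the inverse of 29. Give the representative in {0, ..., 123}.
Apply the extended Euclidean algorithm to (124, 29), tracking rows (r, s, t) with s·124 + t·29 = r. Each division r_prev = q·r_cur + r_new produces the new row as (previous row) − q·(current row):
  row A: (124, 1, 0)   [1·124 + 0·29 = 124]
  row B: (29, 0, 1)   [0·124 + 1·29 = 29]
  124 = 4·29 + 8   → row C = row A − 4·row B = (8, 1, −4)   [check: 1·124 − 4·29 = 8]
  29 = 3·8 + 5   → row D = row B − 3·row C = (5, −3, 13)   [check: −3·124 + 13·29 = 5]
  8 = 1·5 + 3   → row E = row C − 1·row D = (3, 4, −17)   [check: 4·124 − 17·29 = 3]
  5 = 1·3 + 2   → row F = row D − 1·row E = (2, −7, 30)   [check: −7·124 + 30·29 = 2]
  3 = 1·2 + 1   → row G = row E − 1·row F = (1, 11, −47)   [check: 11·124 − 47·29 = 1]
  2 = 2·1 + 0   → remainder 0, stop. gcd = 1 (last nonzero row G).
The gcd is 1, so 29 is invertible mod 124. The last nonzero row gives 11·124 − 47·29 = 1, so t = −47. So 29^(−1) ≡ −47 ≡ 77 (mod 124). Verify: 29 · 77 = 2233 ≡ 1 (mod 124). ✓

Final answer: 29^(−1) ≡ 77 (mod 124)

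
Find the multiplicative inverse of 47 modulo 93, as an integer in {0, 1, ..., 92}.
Apply the extended Euclidean algorithm to (93, 47), tracking rows (r, s, t) with s·93 + t·47 = r. Each division r_prev = q·r_cur + r_new produces the new row as (previous row) − q·(current row):
  row A: (93, 1, 0)   [1·93 + 0·47 = 93]
  row B: (47, 0, 1)   [0·93 + 1·47 = 47]
  93 = 1·47 + 46   → row C = row A − 1·row B = (46, 1, −1)   [check: 1·93 − 1·47 = 46]
  47 = 1·46 + 1   → row D = row B − 1·row C = (1, −1, 2)   [check: −1·93 + 2·47 = 1]
  46 = 46·1 + 0   → remainder 0, stop. gcd = 1 (last nonzero row D).
The gcd is 1, so 47 is invertible mod 93. The last nonzero row gives −1·93 + 2·47 = 1, so t = 2. So 47^(−1) ≡ 2 (mod 93). Verify: 47 · 2 = 94 ≡ 1 (mod 93). ✓

Final answer: 47^(−1) ≡ 2 (mod 93)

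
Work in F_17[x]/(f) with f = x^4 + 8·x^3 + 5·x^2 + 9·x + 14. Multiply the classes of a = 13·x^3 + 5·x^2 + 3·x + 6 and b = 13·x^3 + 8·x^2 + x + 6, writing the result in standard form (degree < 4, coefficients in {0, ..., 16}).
a · b ≡ x^3 + 14·x^2 + 16·x + 6 (mod f(x))

Multiply as integer polynomials: a · b = 169·x^6 + 169·x^5 + 92·x^4 + 185·x^3 + 81·x^2 + 24·x + 36. Reducing coefficients mod 17: a · b ≡ 16·x^6 + 16·x^5 + 7·x^4 + 15·x^3 + 13·x^2 + 7·x + 2. Now divide by f(x) = x^4 + 8·x^3 + 5·x^2 + 9·x + 14 in F_17[x], eliminating the leading term at each step:
  leading term 16·x^6: subtract (16·x^2)·f(x) = 16·x^6 + 9·x^5 + 12·x^4 + 8·x^3 + 3·x^2, leaving 7·x^5 + 12·x^4 + 7·x^3 + 10·x^2 + 7·x + 2 (coefficients mod 17)
  leading term 7·x^5: subtract (7·x)·f(x) = 7·x^5 + 5·x^4 + x^3 + 12·x^2 + 13·x, leaving 7·x^4 + 6·x^3 + 15·x^2 + 11·x + 2 (coefficients mod 17)
  leading term 7·x^4: subtract (7)·f(x) = 7·x^4 + 5·x^3 + x^2 + 12·x + 13, leaving x^3 + 14·x^2 + 16·x + 6 (coefficients mod 17)
The degree is now < 4, so this is the remainder. Hence a · b ≡ x^3 + 14·x^2 + 16·x + 6 in F_17[x]/(f).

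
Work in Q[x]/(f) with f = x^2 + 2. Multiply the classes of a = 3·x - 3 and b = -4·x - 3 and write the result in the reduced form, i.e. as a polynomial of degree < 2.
a · b ≡ 3·x + 33 (mod f(x))

First multiply in Q[x] without reducing: a · b = -12·x^2 + 3·x + 9. Now divide by f(x) = x^2 + 2, eliminating the leading term at each step:
  leading term -12·x^2: subtract (-12)·f(x) = -12·x^2 - 24, leaving 3·x + 33
The degree is now < 2, so this is the remainder. Hence a · b ≡ 3·x + 33 in Q[x]/(f).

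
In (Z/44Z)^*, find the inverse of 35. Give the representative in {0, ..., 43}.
Apply the extended Euclidean algorithm to (44, 35), tracking rows (r, s, t) with s·44 + t·35 = r. Each division r_prev = q·r_cur + r_new produces the new row as (previous row) − q·(current row):
  row A: (44, 1, 0)   [1·44 + 0·35 = 44]
  row B: (35, 0, 1)   [0·44 + 1·35 = 35]
  44 = 1·35 + 9   → row C = row A − 1·row B = (9, 1, −1)   [check: 1·44 − 1·35 = 9]
  35 = 3·9 + 8   → row D = row B − 3·row C = (8, −3, 4)   [check: −3·44 + 4·35 = 8]
  9 = 1·8 + 1   → row E = row C − 1·row D = (1, 4, −5)   [check: 4·44 − 5·35 = 1]
  8 = 8·1 + 0   → remainder 0, stop. gcd = 1 (last nonzero row E).
The gcd is 1, so 35 is invertible mod 44. The last nonzero row gives 4·44 − 5·35 = 1, so t = −5. So 35^(−1) ≡ −5 ≡ 39 (mod 44). Verify: 35 · 39 = 1365 ≡ 1 (mod 44). ✓

Final answer: 35^(−1) ≡ 39 (mod 44)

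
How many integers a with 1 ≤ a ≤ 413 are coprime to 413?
The number of a ∈ {1, ..., 413} with gcd(a, 413) = 1 is by definition Euler's totient φ(413). φ is multiplicative, with φ(p^e) = p^e − p^(e−1). Factorise 413 = 7 · 59. Then
  φ(413) = (7 − 1) · (59 − 1) = 6 · 58 = 348.
So there are 348 such integers.

Final answer: 348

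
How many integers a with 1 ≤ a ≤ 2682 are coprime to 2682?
The number of a ∈ {1, ..., 2682} with gcd(a, 2682) = 1 is by definition Euler's totient φ(2682). φ is multiplicative, with φ(p^e) = p^e − p^(e−1). Factorise 2682 = 2 · 3^2 · 149. Then
  φ(2682) = (2 − 1) · (3^2 − 3^1) · (149 − 1) = 1 · 6 · 148 = 888.
So there are 888 such integers.

Final answer: 888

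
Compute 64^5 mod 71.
20

Use repeated squaring. Binary(5) = 101. Walk through the bits of the exponent 5 left-to-right: at each bit after the leading one, square the running value, then multiply by 64 if the bit is 1 (always reducing mod 71):
  bit 1 = 1 (leading): start with 64.
  bit 2 = 0: square 64^2 = 4096 ≡ 49 (mod 71).
  bit 3 = 1: square 49^2 = 2401 ≡ 58; bit is 1, so multiply 58·64 = 3712 ≡ 20 (mod 71).
Final value: 64^5 ≡ 20 (mod 71).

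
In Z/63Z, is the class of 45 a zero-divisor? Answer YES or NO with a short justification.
YES

gcd(45, 63) = 9 > 1, so 45 is not a unit in Z/63Z. In Z/nZ every nonzero non-unit is a zero-divisor: explicitly, take b = 63/gcd = 7 ≠ 0 (mod 63); then 45·7 = 315 = 5·63, i.e. 45·7 ≡ 0 (mod 63). So 45 is a zero-divisor.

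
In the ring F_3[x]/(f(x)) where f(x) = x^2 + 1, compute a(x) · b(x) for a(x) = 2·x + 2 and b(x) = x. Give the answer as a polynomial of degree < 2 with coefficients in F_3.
Multiply as integer polynomials: a · b = 2·x^2 + 2·x. Reducing coefficients mod 3: a · b ≡ 2·x^2 + 2·x. Now divide by f(x) = x^2 + 1 in F_3[x], eliminating the leading term at each step:
  leading term 2·x^2: subtract (2)·f(x) = 2·x^2 + 2, leaving 2·x + 1 (coefficients mod 3)
The degree is now < 2, so this is the remainder. Hence a · b ≡ 2·x + 1 in F_3[x]/(f).

Final answer: a · b ≡ 2·x + 1 (mod f(x))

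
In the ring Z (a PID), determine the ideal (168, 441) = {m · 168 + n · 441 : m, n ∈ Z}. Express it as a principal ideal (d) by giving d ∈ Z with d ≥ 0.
(168, 441) = (21); d = 21

In the PID Z, (a, b) is generated by gcd(a, b). Compute gcd(441, 168) with the extended Euclidean algorithm, tracking rows (r, s, t) with s·441 + t·168 = r:
  row A: (441, 1, 0)   [1·441 + 0·168 = 441]
  row B: (168, 0, 1)   [0·441 + 1·168 = 168]
  441 = 2·168 + 105   → row C = row A − 2·row B = (105, 1, −2)   [check: 1·441 − 2·168 = 105]
  168 = 1·105 + 63   → row D = row B − 1·row C = (63, −1, 3)   [check: −1·441 + 3·168 = 63]
  105 = 1·63 + 42   → row E = row C − 1·row D = (42, 2, −5)   [check: 2·441 − 5·168 = 42]
  63 = 1·42 + 21   → row F = row D − 1·row E = (21, −3, 8)   [check: −3·441 + 8·168 = 21]
  42 = 2·21 + 0   → remainder 0, stop. gcd = 21 (last nonzero row F).
So gcd(168, 441) = 21, with Bézout identity −3·441 + 8·168 = 21. Containment (⊇): the Bézout identity exhibits 21 as an element of (168, 441), giving (21) ⊆ (168, 441). Containment (⊆): since 21 | 168 and 21 | 441 (168 = 21·8, 441 = 21·21), every Z-linear combination of 168 and 441 is divisible by 21, so (168, 441) ⊆ (21). Therefore (168, 441) = (21), d = 21.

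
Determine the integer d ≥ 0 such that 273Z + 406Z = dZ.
In the PID Z, (a, b) is generated by gcd(a, b). Compute gcd(406, 273) with the extended Euclidean algorithm, tracking rows (r, s, t) with s·406 + t·273 = r:
  row A: (406, 1, 0)   [1·406 + 0·273 = 406]
  row B: (273, 0, 1)   [0·406 + 1·273 = 273]
  406 = 1·273 + 133   → row C = row A − 1·row B = (133, 1, −1)   [check: 1·406 − 1·273 = 133]
  273 = 2·133 + 7   → row D = row B − 2·row C = (7, −2, 3)   [check: −2·406 + 3·273 = 7]
  133 = 19·7 + 0   → remainder 0, stop. gcd = 7 (last nonzero row D).
So gcd(273, 406) = 7, with Bézout identity −2·406 + 3·273 = 7. Containment (⊇): the Bézout identity exhibits 7 as an element of (273, 406), giving (7) ⊆ (273, 406). Containment (⊆): since 7 | 273 and 7 | 406 (273 = 7·39, 406 = 7·58), every Z-linear combination of 273 and 406 is divisible by 7, so (273, 406) ⊆ (7). Therefore (273, 406) = (7), d = 7.

Final answer: (273, 406) = (7); d = 7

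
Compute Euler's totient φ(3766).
φ(3766) = 1608

φ is multiplicative, with φ(p^e) = p^e − p^(e−1). Factorise 3766 = 2 · 7 · 269. Then
  φ(3766) = (2 − 1) · (7 − 1) · (269 − 1) = 1 · 6 · 268 = 1608.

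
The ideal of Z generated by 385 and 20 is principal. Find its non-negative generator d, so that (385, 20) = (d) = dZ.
(385, 20) = (5); d = 5

In the PID Z, (a, b) is generated by gcd(a, b). Compute gcd(385, 20) with the extended Euclidean algorithm, tracking rows (r, s, t) with s·385 + t·20 = r:
  row A: (385, 1, 0)   [1·385 + 0·20 = 385]
  row B: (20, 0, 1)   [0·385 + 1·20 = 20]
  385 = 19·20 + 5   → row C = row A − 19·row B = (5, 1, −19)   [check: 1·385 − 19·20 = 5]
  20 = 4·5 + 0   → remainder 0, stop. gcd = 5 (last nonzero row C).
So gcd(385, 20) = 5, with Bézout identity 1·385 − 19·20 = 5. Containment (⊇): the Bézout identity exhibits 5 as an element of (385, 20), giving (5) ⊆ (385, 20). Containment (⊆): since 5 | 385 and 5 | 20 (385 = 5·77, 20 = 5·4), every Z-linear combination of 385 and 20 is divisible by 5, so (385, 20) ⊆ (5). Therefore (385, 20) = (5), d = 5.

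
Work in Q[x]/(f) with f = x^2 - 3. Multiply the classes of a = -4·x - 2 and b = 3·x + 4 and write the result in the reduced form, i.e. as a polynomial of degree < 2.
First multiply in Q[x] without reducing: a · b = -12·x^2 - 22·x - 8. Now divide by f(x) = x^2 - 3, eliminating the leading term at each step:
  leading term -12·x^2: subtract (-12)·f(x) = 36 - 12·x^2, leaving -22·x - 44
The degree is now < 2, so this is the remainder. Hence a · b ≡ -22·x - 44 in Q[x]/(f).

Final answer: a · b ≡ -22·x - 44 (mod f(x))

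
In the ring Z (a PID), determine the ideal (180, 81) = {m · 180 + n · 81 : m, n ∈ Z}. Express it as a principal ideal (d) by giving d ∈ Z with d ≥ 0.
In the PID Z, (a, b) is generated by gcd(a, b). Compute gcd(180, 81) with the extended Euclidean algorithm, tracking rows (r, s, t) with s·180 + t·81 = r:
  row A: (180, 1, 0)   [1·180 + 0·81 = 180]
  row B: (81, 0, 1)   [0·180 + 1·81 = 81]
  180 = 2·81 + 18   → row C = row A − 2·row B = (18, 1, −2)   [check: 1·180 − 2·81 = 18]
  81 = 4·18 + 9   → row D = row B − 4·row C = (9, −4, 9)   [check: −4·180 + 9·81 = 9]
  18 = 2·9 + 0   → remainder 0, stop. gcd = 9 (last nonzero row D).
So gcd(180, 81) = 9, with Bézout identity −4·180 + 9·81 = 9. Containment (⊇): the Bézout identity exhibits 9 as an element of (180, 81), giving (9) ⊆ (180, 81). Containment (⊆): since 9 | 180 and 9 | 81 (180 = 9·20, 81 = 9·9), every Z-linear combination of 180 and 81 is divisible by 9, so (180, 81) ⊆ (9). Therefore (180, 81) = (9), d = 9.

Final answer: (180, 81) = (9); d = 9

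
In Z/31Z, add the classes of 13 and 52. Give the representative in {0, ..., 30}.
3

Reduce the summands first: 52 ≡ 21 (mod 31), so 13 + 52 ≡ 13 + 21 (mod 31). 13 + 21 = 34; 34 = 1·31 + 3, so (13 + 52) mod 31 = 3.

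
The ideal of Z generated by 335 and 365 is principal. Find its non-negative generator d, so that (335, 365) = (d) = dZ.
In the PID Z, (a, b) is generated by gcd(a, b). Compute gcd(365, 335) with the extended Euclidean algorithm, tracking rows (r, s, t) with s·365 + t·335 = r:
  row A: (365, 1, 0)   [1·365 + 0·335 = 365]
  row B: (335, 0, 1)   [0·365 + 1·335 = 335]
  365 = 1·335 + 30   → row C = row A − 1·row B = (30, 1, −1)   [check: 1·365 − 1·335 = 30]
  335 = 11·30 + 5   → row D = row B − 11·row C = (5, −11, 12)   [check: −11·365 + 12·335 = 5]
  30 = 6·5 + 0   → remainder 0, stop. gcd = 5 (last nonzero row D).
So gcd(335, 365) = 5, with Bézout identity −11·365 + 12·335 = 5. Containment (⊇): the Bézout identity exhibits 5 as an element of (335, 365), giving (5) ⊆ (335, 365). Containment (⊆): since 5 | 335 and 5 | 365 (335 = 5·67, 365 = 5·73), every Z-linear combination of 335 and 365 is divisible by 5, so (335, 365) ⊆ (5). Therefore (335, 365) = (5), d = 5.

Final answer: (335, 365) = (5); d = 5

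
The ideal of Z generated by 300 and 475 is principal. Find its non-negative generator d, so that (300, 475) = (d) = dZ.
In the PID Z, (a, b) is generated by gcd(a, b). Compute gcd(475, 300) with the extended Euclidean algorithm, tracking rows (r, s, t) with s·475 + t·300 = r:
  row A: (475, 1, 0)   [1·475 + 0·300 = 475]
  row B: (300, 0, 1)   [0·475 + 1·300 = 300]
  475 = 1·300 + 175   → row C = row A − 1·row B = (175, 1, −1)   [check: 1·475 − 1·300 = 175]
  300 = 1·175 + 125   → row D = row B − 1·row C = (125, −1, 2)   [check: −1·475 + 2·300 = 125]
  175 = 1·125 + 50   → row E = row C − 1·row D = (50, 2, −3)   [check: 2·475 − 3·300 = 50]
  125 = 2·50 + 25   → row F = row D − 2·row E = (25, −5, 8)   [check: −5·475 + 8·300 = 25]
  50 = 2·25 + 0   → remainder 0, stop. gcd = 25 (last nonzero row F).
So gcd(300, 475) = 25, with Bézout identity −5·475 + 8·300 = 25. Containment (⊇): the Bézout identity exhibits 25 as an element of (300, 475), giving (25) ⊆ (300, 475). Containment (⊆): since 25 | 300 and 25 | 475 (300 = 25·12, 475 = 25·19), every Z-linear combination of 300 and 475 is divisible by 25, so (300, 475) ⊆ (25). Therefore (300, 475) = (25), d = 25.

Final answer: (300, 475) = (25); d = 25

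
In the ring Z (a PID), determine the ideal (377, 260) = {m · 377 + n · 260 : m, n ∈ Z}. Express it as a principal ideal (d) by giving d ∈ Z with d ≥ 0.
In the PID Z, (a, b) is generated by gcd(a, b). Compute gcd(377, 260) with the extended Euclidean algorithm, tracking rows (r, s, t) with s·377 + t·260 = r:
  row A: (377, 1, 0)   [1·377 + 0·260 = 377]
  row B: (260, 0, 1)   [0·377 + 1·260 = 260]
  377 = 1·260 + 117   → row C = row A − 1·row B = (117, 1, −1)   [check: 1·377 − 1·260 = 117]
  260 = 2·117 + 26   → row D = row B − 2·row C = (26, −2, 3)   [check: −2·377 + 3·260 = 26]
  117 = 4·26 + 13   → row E = row C − 4·row D = (13, 9, −13)   [check: 9·377 − 13·260 = 13]
  26 = 2·13 + 0   → remainder 0, stop. gcd = 13 (last nonzero row E).
So gcd(377, 260) = 13, with Bézout identity 9·377 − 13·260 = 13. Containment (⊇): the Bézout identity exhibits 13 as an element of (377, 260), giving (13) ⊆ (377, 260). Containment (⊆): since 13 | 377 and 13 | 260 (377 = 13·29, 260 = 13·20), every Z-linear combination of 377 and 260 is divisible by 13, so (377, 260) ⊆ (13). Therefore (377, 260) = (13), d = 13.

Final answer: (377, 260) = (13); d = 13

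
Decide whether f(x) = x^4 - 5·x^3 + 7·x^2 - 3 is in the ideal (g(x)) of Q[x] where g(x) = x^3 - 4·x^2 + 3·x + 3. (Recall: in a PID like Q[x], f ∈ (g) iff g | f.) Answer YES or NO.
YES

In Q[x] the ideal (g) consists of all multiples of g, so f ∈ (g) iff g | f, i.e. iff the remainder of f on division by g is 0. Divide f by g (g is monic, so eliminate the leading term of the running remainder at each step):
  leading term x^4: subtract (x)·g(x) = x^4 - 4·x^3 + 3·x^2 + 3·x, leaving -x^3 + 4·x^2 - 3·x - 3
  leading term -x^3: subtract (-1)·g(x) = -x^3 + 4·x^2 - 3·x - 3, leaving 0
The remainder is 0, so f(x) = g(x) · h(x) with h(x) = x - 1. Hence g | f, i.e. f ∈ (g).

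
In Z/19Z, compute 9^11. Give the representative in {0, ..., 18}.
Use repeated squaring. Binary(11) = 1011. Walk through the bits of the exponent 11 left-to-right: at each bit after the leading one, square the running value, then multiply by 9 if the bit is 1 (always reducing mod 19):
  bit 1 = 1 (leading): start with 9.
  bit 2 = 0: square 9^2 = 81 ≡ 5 (mod 19).
  bit 3 = 1: square 5^2 = 25 ≡ 6; bit is 1, so multiply 6·9 = 54 ≡ 16 (mod 19).
  bit 4 = 1: square 16^2 = 256 ≡ 9; bit is 1, so multiply 9·9 = 81 ≡ 5 (mod 19).
Final value: 9^11 ≡ 5 (mod 19).

Final answer: 5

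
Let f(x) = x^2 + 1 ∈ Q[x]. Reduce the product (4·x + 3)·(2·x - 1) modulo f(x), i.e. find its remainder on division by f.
a · b ≡ 2·x - 11 (mod f(x))

First multiply in Q[x] without reducing: a · b = 8·x^2 + 2·x - 3. Now divide by f(x) = x^2 + 1, eliminating the leading term at each step:
  leading term 8·x^2: subtract (8)·f(x) = 8·x^2 + 8, leaving 2·x - 11
The degree is now < 2, so this is the remainder. Hence a · b ≡ 2·x - 11 in Q[x]/(f).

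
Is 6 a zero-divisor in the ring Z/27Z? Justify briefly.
YES

gcd(6, 27) = 3 > 1, so 6 is not a unit in Z/27Z. In Z/nZ every nonzero non-unit is a zero-divisor: explicitly, take b = 27/gcd = 9 ≠ 0 (mod 27); then 6·9 = 54 = 2·27, i.e. 6·9 ≡ 0 (mod 27). So 6 is a zero-divisor.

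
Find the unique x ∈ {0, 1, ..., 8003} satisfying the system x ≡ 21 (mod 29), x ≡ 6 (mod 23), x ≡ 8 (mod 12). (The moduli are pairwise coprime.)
x ≡ 1616 (mod 8004); the representative in [0, 8004) is 1616

The moduli 29, 23, 12 are pairwise coprime, so by the CRT there is a unique solution mod 29·23·12 = 8004.
Solve by successive substitution. Start with x ≡ 21 (mod 29).
  Combine with x ≡ 6 (mod 23): write x = 21 + 29·t and require 21 + 29·t ≡ 6 (mod 23), i.e. 29·t ≡ 6 − 21 ≡ 8 (mod 23). Since 29^(−1) ≡ 4 (mod 23) (29 ≡ 6 (mod 23)), t ≡ 4·8 ≡ 9 (mod 23). So x ≡ 21 + 29·9 = 282 (mod 667).
  Combine with x ≡ 8 (mod 12): write x = 282 + 667·t and require 282 + 667·t ≡ 8 (mod 12), i.e. 667·t ≡ 8 − 282 ≡ 2 (mod 12). Since 667^(−1) ≡ 7 (mod 12) (667 ≡ 7 (mod 12)), t ≡ 7·2 ≡ 2 (mod 12). So x ≡ 282 + 667·2 = 1616 (mod 8004).
Unique solution in [0, 8004): x = 1616.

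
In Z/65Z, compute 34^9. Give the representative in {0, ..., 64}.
Use repeated squaring. Binary(9) = 1001. Walk through the bits of the exponent 9 left-to-right: at each bit after the leading one, square the running value, then multiply by 34 if the bit is 1 (always reducing mod 65):
  bit 1 = 1 (leading): start with 34.
  bit 2 = 0: square 34^2 = 1156 ≡ 51 (mod 65).
  bit 3 = 0: square 51^2 = 2601 ≡ 1 (mod 65).
  bit 4 = 1: square 1^2 = 1; bit is 1, so multiply 1·34 = 34 (mod 65).
Final value: 34^9 ≡ 34 (mod 65).

Final answer: 34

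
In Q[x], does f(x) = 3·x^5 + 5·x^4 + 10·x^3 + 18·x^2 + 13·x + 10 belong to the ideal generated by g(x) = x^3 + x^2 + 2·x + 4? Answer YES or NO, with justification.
NO

In Q[x] the ideal (g) consists of all multiples of g, so f ∈ (g) iff g | f, i.e. iff the remainder of f on division by g is 0. Divide f by g (g is monic, so eliminate the leading term of the running remainder at each step):
  leading term 3·x^5: subtract (3·x^2)·g(x) = 3·x^5 + 3·x^4 + 6·x^3 + 12·x^2, leaving 2·x^4 + 4·x^3 + 6·x^2 + 13·x + 10
  leading term 2·x^4: subtract (2·x)·g(x) = 2·x^4 + 2·x^3 + 4·x^2 + 8·x, leaving 2·x^3 + 2·x^2 + 5·x + 10
  leading term 2·x^3: subtract (2)·g(x) = 2·x^3 + 2·x^2 + 4·x + 8, leaving x + 2
The remainder r(x) = x + 2 ≠ 0 (and deg r < deg g), so g ∤ f, i.e. f ∉ (g).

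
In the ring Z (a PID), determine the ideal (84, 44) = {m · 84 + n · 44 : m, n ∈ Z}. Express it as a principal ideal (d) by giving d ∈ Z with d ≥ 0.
In the PID Z, (a, b) is generated by gcd(a, b). Compute gcd(84, 44) with the extended Euclidean algorithm, tracking rows (r, s, t) with s·84 + t·44 = r:
  row A: (84, 1, 0)   [1·84 + 0·44 = 84]
  row B: (44, 0, 1)   [0·84 + 1·44 = 44]
  84 = 1·44 + 40   → row C = row A − 1·row B = (40, 1, −1)   [check: 1·84 − 1·44 = 40]
  44 = 1·40 + 4   → row D = row B − 1·row C = (4, −1, 2)   [check: −1·84 + 2·44 = 4]
  40 = 10·4 + 0   → remainder 0, stop. gcd = 4 (last nonzero row D).
So gcd(84, 44) = 4, with Bézout identity −1·84 + 2·44 = 4. Containment (⊇): the Bézout identity exhibits 4 as an element of (84, 44), giving (4) ⊆ (84, 44). Containment (⊆): since 4 | 84 and 4 | 44 (84 = 4·21, 44 = 4·11), every Z-linear combination of 84 and 44 is divisible by 4, so (84, 44) ⊆ (4). Therefore (84, 44) = (4), d = 4.

Final answer: (84, 44) = (4); d = 4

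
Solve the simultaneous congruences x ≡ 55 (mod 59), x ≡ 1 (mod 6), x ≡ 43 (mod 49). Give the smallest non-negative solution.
The moduli 59, 6, 49 are pairwise coprime, so by the CRT there is a unique solution mod 59·6·49 = 17346.
Solve by successive substitution. Start with x ≡ 55 (mod 59).
  Combine with x ≡ 1 (mod 6): write x = 55 + 59·t and require 55 + 59·t ≡ 1 (mod 6), i.e. 59·t ≡ 1 − 55 ≡ 0 (mod 6). Since 59^(−1) ≡ 5 (mod 6) (59 ≡ 5 (mod 6)), t ≡ 5·0 ≡ 0 (mod 6). So x ≡ 55 + 59·0 = 55 (mod 354).
  Combine with x ≡ 43 (mod 49): write x = 55 + 354·t and require 55 + 354·t ≡ 43 (mod 49), i.e. 354·t ≡ 43 − 55 ≡ 37 (mod 49). Since 354^(−1) ≡ 9 (mod 49) (354 ≡ 11 (mod 49)), t ≡ 9·37 ≡ 39 (mod 49). So x ≡ 55 + 354·39 = 13861 (mod 17346).
Unique solution in [0, 17346): x = 13861.

Final answer: x ≡ 13861 (mod 17346); the representative in [0, 17346) is 13861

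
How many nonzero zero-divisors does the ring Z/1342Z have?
Z/1342Z has 741 nonzero zero-divisors

In Z/1342Z each nonzero element is either a unit (gcd with 1342 is 1) or a zero-divisor (gcd > 1). The number of units is φ(1342): factorise 1342 = 2 · 11 · 61, so φ(1342) = (2 − 1) · (11 − 1) · (61 − 1) = 1 · 10 · 60 = 600. The nonzero elements number 1342 − 1 = 1341. Hence the nonzero zero-divisors number 1341 − 600 = 741.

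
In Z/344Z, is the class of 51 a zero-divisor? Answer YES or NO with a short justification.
NO

gcd(51, 344) = 1, so 51 is a unit in Z/344Z (it has a multiplicative inverse). A unit cannot be a zero-divisor: if 51·b ≡ 0 then multiplying both sides by 51^(−1) gives b ≡ 0. So 51 is not a zero-divisor.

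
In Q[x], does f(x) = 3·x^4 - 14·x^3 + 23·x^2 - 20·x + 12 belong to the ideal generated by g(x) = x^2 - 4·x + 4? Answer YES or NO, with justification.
YES

In Q[x] the ideal (g) consists of all multiples of g, so f ∈ (g) iff g | f, i.e. iff the remainder of f on division by g is 0. Divide f by g (g is monic, so eliminate the leading term of the running remainder at each step):
  leading term 3·x^4: subtract (3·x^2)·g(x) = 3·x^4 - 12·x^3 + 12·x^2, leaving -2·x^3 + 11·x^2 - 20·x + 12
  leading term -2·x^3: subtract (-2·x)·g(x) = -2·x^3 + 8·x^2 - 8·x, leaving 3·x^2 - 12·x + 12
  leading term 3·x^2: subtract (3)·g(x) = 3·x^2 - 12·x + 12, leaving 0
The remainder is 0, so f(x) = g(x) · h(x) with h(x) = 3·x^2 - 2·x + 3. Hence g | f, i.e. f ∈ (g).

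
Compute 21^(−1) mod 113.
21^(−1) ≡ 70 (mod 113)

Apply the extended Euclidean algorithm to (113, 21), tracking rows (r, s, t) with s·113 + t·21 = r. Each division r_prev = q·r_cur + r_new produces the new row as (previous row) − q·(current row):
  row A: (113, 1, 0)   [1·113 + 0·21 = 113]
  row B: (21, 0, 1)   [0·113 + 1·21 = 21]
  113 = 5·21 + 8   → row C = row A − 5·row B = (8, 1, −5)   [check: 1·113 − 5·21 = 8]
  21 = 2·8 + 5   → row D = row B − 2·row C = (5, −2, 11)   [check: −2·113 + 11·21 = 5]
  8 = 1·5 + 3   → row E = row C − 1·row D = (3, 3, −16)   [check: 3·113 − 16·21 = 3]
  5 = 1·3 + 2   → row F = row D − 1·row E = (2, −5, 27)   [check: −5·113 + 27·21 = 2]
  3 = 1·2 + 1   → row G = row E − 1·row F = (1, 8, −43)   [check: 8·113 − 43·21 = 1]
  2 = 2·1 + 0   → remainder 0, stop. gcd = 1 (last nonzero row G).
The gcd is 1, so 21 is invertible mod 113. The last nonzero row gives 8·113 − 43·21 = 1, so t = −43. So 21^(−1) ≡ −43 ≡ 70 (mod 113). Verify: 21 · 70 = 1470 ≡ 1 (mod 113). ✓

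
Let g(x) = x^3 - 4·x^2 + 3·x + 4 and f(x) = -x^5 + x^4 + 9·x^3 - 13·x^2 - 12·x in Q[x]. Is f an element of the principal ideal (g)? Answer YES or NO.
In Q[x] the ideal (g) consists of all multiples of g, so f ∈ (g) iff g | f, i.e. iff the remainder of f on division by g is 0. Divide f by g (g is monic, so eliminate the leading term of the running remainder at each step):
  leading term -x^5: subtract (-x^2)·g(x) = -x^5 + 4·x^4 - 3·x^3 - 4·x^2, leaving -3·x^4 + 12·x^3 - 9·x^2 - 12·x
  leading term -3·x^4: subtract (-3·x)·g(x) = -3·x^4 + 12·x^3 - 9·x^2 - 12·x, leaving 0
The remainder is 0, so f(x) = g(x) · h(x) with h(x) = -x^2 - 3·x. Hence g | f, i.e. f ∈ (g).

Final answer: YES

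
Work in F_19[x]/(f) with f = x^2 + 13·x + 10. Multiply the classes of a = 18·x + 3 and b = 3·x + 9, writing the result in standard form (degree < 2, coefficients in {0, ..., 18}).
a · b ≡ x (mod f(x))

Multiply as integer polynomials: a · b = 54·x^2 + 171·x + 27. Reducing coefficients mod 19: a · b ≡ 16·x^2 + 8. Now divide by f(x) = x^2 + 13·x + 10 in F_19[x], eliminating the leading term at each step:
  leading term 16·x^2: subtract (16)·f(x) = 16·x^2 + 18·x + 8, leaving x (coefficients mod 19)
The degree is now < 2, so this is the remainder. Hence a · b ≡ x in F_19[x]/(f).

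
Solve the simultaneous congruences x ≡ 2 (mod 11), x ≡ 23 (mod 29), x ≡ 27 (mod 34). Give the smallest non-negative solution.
The moduli 11, 29, 34 are pairwise coprime, so by the CRT there is a unique solution mod 11·29·34 = 10846.
Solve by successive substitution. Start with x ≡ 2 (mod 11).
  Combine with x ≡ 23 (mod 29): write x = 2 + 11·t and require 2 + 11·t ≡ 23 (mod 29), i.e. 11·t ≡ 23 − 2 ≡ 21 (mod 29). Since 11^(−1) ≡ 8 (mod 29), t ≡ 8·21 ≡ 23 (mod 29). So x ≡ 2 + 11·23 = 255 (mod 319).
  Combine with x ≡ 27 (mod 34): write x = 255 + 319·t and require 255 + 319·t ≡ 27 (mod 34), i.e. 319·t ≡ 27 − 255 ≡ 10 (mod 34). Since 319^(−1) ≡ 21 (mod 34) (319 ≡ 13 (mod 34)), t ≡ 21·10 ≡ 6 (mod 34). So x ≡ 255 + 319·6 = 2169 (mod 10846).
Unique solution in [0, 10846): x = 2169.

Final answer: x ≡ 2169 (mod 10846); the representative in [0, 10846) is 2169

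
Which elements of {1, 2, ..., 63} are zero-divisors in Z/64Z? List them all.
An element a ∈ Z/64Z (with a ≠ 0) is a zero-divisor iff gcd(a, 64) > 1 (because a is a unit precisely when gcd(a, n) = 1, and in Z/nZ every nonzero, non-unit element is a zero-divisor). Scan a = 1, ..., 63 and keep those with gcd(a, 64) > 1:
  gcd(2, 64) = 2, gcd(4, 64) = 4, gcd(6, 64) = 2, gcd(8, 64) = 8, gcd(10, 64) = 2, gcd(12, 64) = 4, gcd(14, 64) = 2, gcd(16, 64) = 16, gcd(18, 64) = 2, gcd(20, 64) = 4, gcd(22, 64) = 2, gcd(24, 64) = 8, gcd(26, 64) = 2, gcd(28, 64) = 4, gcd(30, 64) = 2, gcd(32, 64) = 32, gcd(34, 64) = 2, gcd(36, 64) = 4, gcd(38, 64) = 2, gcd(40, 64) = 8, gcd(42, 64) = 2, gcd(44, 64) = 4, gcd(46, 64) = 2, gcd(48, 64) = 16, gcd(50, 64) = 2, gcd(52, 64) = 4, gcd(54, 64) = 2, gcd(56, 64) = 8, gcd(58, 64) = 2, gcd(60, 64) = 4, gcd(62, 64) = 2.
All other a ∈ {1, ..., 63} have gcd(a, 64) = 1 and are units. So the nonzero zero-divisors are exactly the 31 values of a appearing in this scan.

Final answer: nonzero zero-divisors of Z/64Z = {2, 4, 6, 8, 10, 12, 14, 16, 18, 20, 22, 24, 26, 28, 30, 32, 34, 36, 38, 40, 42, 44, 46, 48, 50, 52, 54, 56, 58, 60, 62}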